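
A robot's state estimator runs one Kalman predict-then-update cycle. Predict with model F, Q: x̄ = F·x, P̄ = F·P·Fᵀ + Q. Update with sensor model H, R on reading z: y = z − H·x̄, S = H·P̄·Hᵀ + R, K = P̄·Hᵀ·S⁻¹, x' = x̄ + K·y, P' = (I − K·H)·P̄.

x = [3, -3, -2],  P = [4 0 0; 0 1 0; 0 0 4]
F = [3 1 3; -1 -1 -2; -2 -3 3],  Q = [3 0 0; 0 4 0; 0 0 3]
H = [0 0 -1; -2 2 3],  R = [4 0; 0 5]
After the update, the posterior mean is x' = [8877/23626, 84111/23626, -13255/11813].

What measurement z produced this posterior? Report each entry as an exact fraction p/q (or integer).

z = [1, 3]

x̄ = F·x = [0, 4, -3]
P̄ = F·P·Fᵀ + Q = [76 -37 9; -37 25 -13; 9 -13 64]
S = H·P̄·Hᵀ + R = [68 -148; -148 1017]
K = P̄·Hᵀ·S⁻¹ = [-38605/47252 -3716/11813; 25801/47252 1926/11813; -10796/11813 148/11813]
x' − x̄ = [8877/23626, -10393/23626, 22184/11813] = K·y
y = (KᵀK)⁻¹·Kᵀ·(x' − x̄) = [-2, 4]
z = y + H·x̄ = [-2, 4] + [3, -1] = [1, 3]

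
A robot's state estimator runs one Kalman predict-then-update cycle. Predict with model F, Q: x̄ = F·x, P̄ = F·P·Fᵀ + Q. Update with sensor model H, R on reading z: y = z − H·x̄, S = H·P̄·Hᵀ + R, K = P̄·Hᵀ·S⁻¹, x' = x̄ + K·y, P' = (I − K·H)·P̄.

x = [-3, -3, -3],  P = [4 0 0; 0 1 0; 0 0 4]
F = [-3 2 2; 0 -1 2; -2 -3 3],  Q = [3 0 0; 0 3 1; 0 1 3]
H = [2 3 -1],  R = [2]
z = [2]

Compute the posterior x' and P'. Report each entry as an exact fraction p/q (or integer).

x' = [886/157, 219/157, 2138/157]
P' = [2301/157 -1342/157 458/157; -1342/157 1340/157 1276/157; 458/157 1276/157 4640/157]

x̄ = F·x = [-3, -3, 6]
P̄ = F·P·Fᵀ + Q = [59 14 42; 14 20 28; 42 28 64]
y = z − H·x̄ = [23]
S = H·P̄·Hᵀ + R = [314]
K = P̄·Hᵀ·S⁻¹ = [59/157; 30/157; 52/157]
x' = x̄ + K·y = [886/157, 219/157, 2138/157]
P' = (I − K·H)·P̄ = [2301/157 -1342/157 458/157; -1342/157 1340/157 1276/157; 458/157 1276/157 4640/157]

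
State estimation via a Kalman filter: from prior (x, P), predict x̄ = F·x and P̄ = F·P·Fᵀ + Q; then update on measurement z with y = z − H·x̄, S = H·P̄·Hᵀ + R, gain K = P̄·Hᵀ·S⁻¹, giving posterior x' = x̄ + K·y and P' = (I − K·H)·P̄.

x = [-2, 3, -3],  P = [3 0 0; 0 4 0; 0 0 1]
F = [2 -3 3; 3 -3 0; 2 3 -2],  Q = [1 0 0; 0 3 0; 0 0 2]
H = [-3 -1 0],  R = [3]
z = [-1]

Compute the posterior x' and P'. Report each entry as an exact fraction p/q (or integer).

x' = [-478/305, 1657/305, 403/305]
P' = [362/305 -858/305 -942/305; -858/305 2802/305 2718/305; -942/305 2718/305 12582/305]

x̄ = F·x = [-22, -15, 11]
P̄ = F·P·Fᵀ + Q = [58 54 -30; 54 66 -18; -30 -18 54]
y = z − H·x̄ = [-82]
S = H·P̄·Hᵀ + R = [915]
K = P̄·Hᵀ·S⁻¹ = [-76/305; -76/305; 36/305]
x' = x̄ + K·y = [-478/305, 1657/305, 403/305]
P' = (I − K·H)·P̄ = [362/305 -858/305 -942/305; -858/305 2802/305 2718/305; -942/305 2718/305 12582/305]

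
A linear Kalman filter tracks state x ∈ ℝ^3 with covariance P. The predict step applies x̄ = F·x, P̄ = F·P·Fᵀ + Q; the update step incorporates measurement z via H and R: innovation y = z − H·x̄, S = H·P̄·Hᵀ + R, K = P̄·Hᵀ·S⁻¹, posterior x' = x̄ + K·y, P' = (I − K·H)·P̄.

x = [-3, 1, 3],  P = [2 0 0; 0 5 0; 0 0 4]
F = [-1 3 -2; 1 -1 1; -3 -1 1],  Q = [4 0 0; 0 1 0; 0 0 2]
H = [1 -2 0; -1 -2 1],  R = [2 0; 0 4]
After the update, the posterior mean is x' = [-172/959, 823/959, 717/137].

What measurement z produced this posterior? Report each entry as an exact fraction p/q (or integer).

x̄ = F·x = [0, -1, 11]
P̄ = F·P·Fᵀ + Q = [67 -25 -17; -25 12 3; -17 3 29]
S = H·P̄·Hᵀ + R = [217 -42; -42 70]
K = P̄·Hᵀ·S⁻¹ = [69/137 -176/959; -233/959 -85/959; 5/959 551/959]
x' − x̄ = [-172/959, 1782/959, -790/137] = K·y
y = (KᵀK)⁻¹·Kᵀ·(x' − x̄) = [-4, -10]
z = y + H·x̄ = [-4, -10] + [2, 13] = [-2, 3]

z = [-2, 3]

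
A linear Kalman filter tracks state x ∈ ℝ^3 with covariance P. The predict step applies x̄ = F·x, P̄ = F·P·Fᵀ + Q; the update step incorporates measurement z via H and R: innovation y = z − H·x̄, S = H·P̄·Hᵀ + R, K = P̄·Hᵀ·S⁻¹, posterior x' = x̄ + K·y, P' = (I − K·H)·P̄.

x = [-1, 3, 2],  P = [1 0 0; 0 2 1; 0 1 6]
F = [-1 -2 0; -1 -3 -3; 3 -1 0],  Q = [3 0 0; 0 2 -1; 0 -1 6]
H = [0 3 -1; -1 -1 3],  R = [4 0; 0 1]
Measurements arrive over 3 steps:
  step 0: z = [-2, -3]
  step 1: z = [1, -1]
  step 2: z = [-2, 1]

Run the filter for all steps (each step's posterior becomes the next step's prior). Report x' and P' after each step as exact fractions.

step 0: x' = [-8931/2867, -14051/8601, -22441/8601], P' = [68716/8601 3065/2867 25849/8601; 3065/2867 6137/8601 5437/8601; 25849/8601 5437/8601 3815/2867]
step 1: x' = [84749025/2466123889, 1528776109/2466123889, -152932290/2466123889], P' = [9406870524/2466123889 1574278892/2466123889 3651874864/2466123889; 1574278892/2466123889 1585828242/2466123889 1139882126/2466123889; 3651874864/2466123889 1139882126/2466123889 1894419910/2466123889]
step 2: x' = [-278142132868/280375698629, -68992650255/86269445732, -305885311685/1121502794516], P' = [4263428235713/1121502794516 354554092943/560751397258 826138820399/560751397258; 354554092943/560751397258 1436123883157/2243005589032 1028891026651/2243005589032; 826138820399/560751397258 1028891026651/2243005589032 1713066121461/2243005589032]

step 0: x̄ = F·x = [-5, -14, -6]
step 0: P̄ = F·P·Fᵀ + Q = [12 19 1; 19 93 5; 1 5 17]
step 0: y = z − H·x̄ = [34, -4]
step 0: S = H·P̄·Hᵀ + R = [828 -336; -336 261]
step 0: K = P̄·Hᵀ·S⁻¹ = [434/8601 -364/8601; 6487/17202 979/8601; 811/5734 3049/8601]
step 0: x' = x̄ + K·y = [-8931/2867, -14051/8601, -22441/8601]
step 0: P' = (I − K·H)·P̄ = [68716/8601 3065/2867 25849/8601; 3065/2867 6137/8601 5437/8601; 25849/8601 5437/8601 3815/2867]
step 1: x̄ = F·x = [54895/8601, 45423/2867, -66328/8601]
step 1: P̄ = F·P·Fᵀ + Q = [51949/2867 261682/8601 -239849/8601; 261682/8601 552286/8601 -162076/2867; -239849/8601 -162076/2867 621017/8601]
step 1: y = z − H·x̄ = [-466534/8601, 381547/8601]
step 1: S = H·P̄·Hᵀ + R = [8543363/8601 -9407084/8601; -9407084/8601 3728571/2867]
step 1: K = P̄·Hᵀ·S⁻¹ = [267740453/2466123889 -25524824/2466123889; 904400650/2466123889 259539244/2466123889; 381306617/2466123889 891502740/2466123889]
step 1: x' = x̄ + K·y = [84749025/2466123889, 1528776109/2466123889, -152932290/2466123889]
step 1: P' = (I − K·H)·P̄ = [9406870524/2466123889 1574278892/2466123889 3651874864/2466123889; 1574278892/2466123889 1585828242/2466123889 1139882126/2466123889; 3651874864/2466123889 1139882126/2466123889 1894419910/2466123889]
step 2: x̄ = F·x = [-3142301243/2466123889, -4212280482/2466123889, -1274529034/2466123889]
step 2: P̄ = F·P·Fᵀ + Q = [29445670727/2466123889 44588151784/2466123889 -32920349548/2466123889; 44588151784/2466123889 97536152474/2466123889 -67970709269/2466123889; -32920349548/2466123889 -67970709269/2466123889 91598732940/2466123889]
step 2: y = z − H·x̄ = [6430064634/2466123889, -1064870734/2466123889]
step 2: S = H·P̄·Hᵀ + R = [1387112856376/2466123889 -1413796553832/2466123889; -1413796553832/2466123889 1648359200020/2466123889]
step 2: K = P̄·Hᵀ·S⁻¹ = [118761729215/1121502794516 -15703499205/1121502794516; 819870155705/2243005589032 29041603128/280375698629; 343401739623/2243005589032 100719007017/280375698629]
step 2: x' = x̄ + K·y = [-278142132868/280375698629, -68992650255/86269445732, -305885311685/1121502794516]
step 2: P' = (I − K·H)·P̄ = [4263428235713/1121502794516 354554092943/560751397258 826138820399/560751397258; 354554092943/560751397258 1436123883157/2243005589032 1028891026651/2243005589032; 826138820399/560751397258 1028891026651/2243005589032 1713066121461/2243005589032]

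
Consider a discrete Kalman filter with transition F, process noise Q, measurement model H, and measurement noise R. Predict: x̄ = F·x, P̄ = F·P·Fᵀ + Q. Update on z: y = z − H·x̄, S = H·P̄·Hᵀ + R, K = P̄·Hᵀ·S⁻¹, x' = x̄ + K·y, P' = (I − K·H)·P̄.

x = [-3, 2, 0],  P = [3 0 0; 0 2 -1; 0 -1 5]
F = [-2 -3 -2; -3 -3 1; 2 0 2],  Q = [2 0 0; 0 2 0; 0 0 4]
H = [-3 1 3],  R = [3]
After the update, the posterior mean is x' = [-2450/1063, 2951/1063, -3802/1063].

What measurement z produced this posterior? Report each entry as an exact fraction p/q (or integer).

x̄ = F·x = [0, 3, -6]
P̄ = F·P·Fᵀ + Q = [40 23 -26; 23 58 -2; -26 -2 36]
S = H·P̄·Hᵀ + R = [1063]
K = P̄·Hᵀ·S⁻¹ = [-175/1063; -17/1063; 184/1063]
x' − x̄ = [-2450/1063, -238/1063, 2576/1063] = K·y
y = (KᵀK)⁻¹·Kᵀ·(x' − x̄) = [14]
z = y + H·x̄ = [14] + [-15] = [-1]

z = [-1]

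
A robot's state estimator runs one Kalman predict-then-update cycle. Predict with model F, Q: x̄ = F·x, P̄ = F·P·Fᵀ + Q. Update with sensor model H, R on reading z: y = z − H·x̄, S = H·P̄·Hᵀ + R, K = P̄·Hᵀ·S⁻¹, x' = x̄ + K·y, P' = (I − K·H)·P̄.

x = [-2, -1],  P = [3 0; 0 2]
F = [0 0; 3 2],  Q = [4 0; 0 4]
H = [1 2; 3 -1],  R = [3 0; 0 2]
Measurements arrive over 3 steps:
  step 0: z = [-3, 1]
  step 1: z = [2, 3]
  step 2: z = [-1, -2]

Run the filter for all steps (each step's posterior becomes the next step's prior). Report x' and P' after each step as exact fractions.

step 0: x̄ = F·x = [0, -8]
step 0: P̄ = F·P·Fᵀ + Q = [4 0; 0 39]
step 0: y = z − H·x̄ = [13, -7]
step 0: S = H·P̄·Hᵀ + R = [163 -66; -66 77]
step 0: K = P̄·Hᵀ·S⁻¹ = [20/149 444/1639; 312/745 -1209/8195]
step 0: x' = x̄ + K·y = [-248/1639, -12481/8195]
step 0: P' = (I − K·H)·P̄ = [348/1639 156/1639; 156/1639 4758/8195]
step 1: x̄ = F·x = [0, -28682/8195]
step 1: P̄ = F·P·Fᵀ + Q = [4 0; 0 76832/8195]
step 1: y = z − H·x̄ = [73754/8195, -4097/8195]
step 1: S = H·P̄·Hᵀ + R = [364693/8195 -55324/8195; -55324/8195 388242/8195]
step 1: K = P̄·Hᵀ·S⁻¹ = [1108428/8452007 2298806/8452007; 3380608/8452007 -1190896/8452007]
step 1: x' = x̄ + K·y = [8826454/8452007, 1438926/8452007]
step 1: P' = (I − K·H)·P̄ = [1788644/8452007 768320/8452007; 768320/8452007 4686752/8452007]
step 2: x̄ = F·x = [0, 29357214/8452007]
step 2: P̄ = F·P·Fᵀ + Q = [4 0; 0 77872672/8452007]
step 2: y = z − H·x̄ = [-67166435/8452007, 12453200/8452007]
step 2: S = H·P̄·Hᵀ + R = [370654737/8452007 -54321260/8452007; -54321260/8452007 399048938/8452007]
step 2: K = P̄·Hᵀ·S⁻¹ = [1124025436/8575393979 2332570942/8575393979; 3426397568/8575393979 -1207026416/8575393979]
step 2: x' = x̄ + K·y = [-5495595180/8575393979, 778445318/8575393979]
step 2: P' = (I − K·H)·P̄ = [1814622868/8575393979 778726720/8575393979; 778726720/8575393979 4750232992/8575393979]

step 0: x' = [-248/1639, -12481/8195], P' = [348/1639 156/1639; 156/1639 4758/8195]
step 1: x' = [8826454/8452007, 1438926/8452007], P' = [1788644/8452007 768320/8452007; 768320/8452007 4686752/8452007]
step 2: x' = [-5495595180/8575393979, 778445318/8575393979], P' = [1814622868/8575393979 778726720/8575393979; 778726720/8575393979 4750232992/8575393979]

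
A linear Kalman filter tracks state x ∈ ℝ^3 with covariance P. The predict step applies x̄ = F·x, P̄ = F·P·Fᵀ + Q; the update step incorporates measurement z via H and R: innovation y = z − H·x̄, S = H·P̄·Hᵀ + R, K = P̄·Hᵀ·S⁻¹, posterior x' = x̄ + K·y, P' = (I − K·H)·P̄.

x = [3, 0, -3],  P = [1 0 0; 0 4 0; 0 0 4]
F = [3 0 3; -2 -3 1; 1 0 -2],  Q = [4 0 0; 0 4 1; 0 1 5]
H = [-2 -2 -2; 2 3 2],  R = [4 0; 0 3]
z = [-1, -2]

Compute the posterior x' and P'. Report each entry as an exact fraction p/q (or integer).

x̄ = F·x = [0, -9, 9]
P̄ = F·P·Fᵀ + Q = [49 6 -21; 6 48 -9; -21 -9 22]
y = z − H·x̄ = [-1, 7]
S = H·P̄·Hᵀ + R = [288 -374; -374 515]
K = P̄·Hᵀ·S⁻¹ = [-1836/2111 -1030/2111; 2631/4222 1521/2111; -555/4222 -304/2111]
x' = x̄ + K·y = [-5374/2111, -19335/4222, 34297/4222]
P' = (I − K·H)·P̄ = [54811/2111 -10434/2111 -40705/2111; -10434/2111 9825/2111 -2022/2111; -40705/2111 -2022/2111 43282/2111]

x' = [-5374/2111, -19335/4222, 34297/4222]
P' = [54811/2111 -10434/2111 -40705/2111; -10434/2111 9825/2111 -2022/2111; -40705/2111 -2022/2111 43282/2111]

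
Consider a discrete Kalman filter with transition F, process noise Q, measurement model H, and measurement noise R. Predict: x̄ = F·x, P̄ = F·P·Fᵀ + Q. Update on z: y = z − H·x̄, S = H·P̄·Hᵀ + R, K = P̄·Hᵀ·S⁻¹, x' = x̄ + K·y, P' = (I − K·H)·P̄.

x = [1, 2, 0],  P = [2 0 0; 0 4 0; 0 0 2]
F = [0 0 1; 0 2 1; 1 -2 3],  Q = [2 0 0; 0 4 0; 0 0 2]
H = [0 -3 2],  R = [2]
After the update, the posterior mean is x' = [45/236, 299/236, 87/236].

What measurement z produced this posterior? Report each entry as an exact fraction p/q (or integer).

x̄ = F·x = [0, 4, -3]
P̄ = F·P·Fᵀ + Q = [4 2 6; 2 22 -10; 6 -10 38]
S = H·P̄·Hᵀ + R = [472]
K = P̄·Hᵀ·S⁻¹ = [3/236; -43/236; 53/236]
x' − x̄ = [45/236, -645/236, 795/236] = K·y
y = (KᵀK)⁻¹·Kᵀ·(x' − x̄) = [15]
z = y + H·x̄ = [15] + [-18] = [-3]

z = [-3]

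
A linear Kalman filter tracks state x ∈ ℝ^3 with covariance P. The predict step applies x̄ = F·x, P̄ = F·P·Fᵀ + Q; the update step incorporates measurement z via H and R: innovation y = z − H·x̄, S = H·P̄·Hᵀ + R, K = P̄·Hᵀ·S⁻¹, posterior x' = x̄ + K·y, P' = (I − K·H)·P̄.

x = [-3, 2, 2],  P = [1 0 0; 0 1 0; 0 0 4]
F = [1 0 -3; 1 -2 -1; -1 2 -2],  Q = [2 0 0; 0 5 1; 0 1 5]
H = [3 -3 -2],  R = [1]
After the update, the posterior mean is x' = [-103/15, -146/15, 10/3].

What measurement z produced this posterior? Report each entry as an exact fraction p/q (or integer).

z = [2]

x̄ = F·x = [-9, -9, 3]
P̄ = F·P·Fᵀ + Q = [39 13 23; 13 14 4; 23 4 26]
S = H·P̄·Hᵀ + R = [120]
K = P̄·Hᵀ·S⁻¹ = [4/15; -11/120; 1/24]
x' − x̄ = [32/15, -11/15, 1/3] = K·y
y = (KᵀK)⁻¹·Kᵀ·(x' − x̄) = [8]
z = y + H·x̄ = [8] + [-6] = [2]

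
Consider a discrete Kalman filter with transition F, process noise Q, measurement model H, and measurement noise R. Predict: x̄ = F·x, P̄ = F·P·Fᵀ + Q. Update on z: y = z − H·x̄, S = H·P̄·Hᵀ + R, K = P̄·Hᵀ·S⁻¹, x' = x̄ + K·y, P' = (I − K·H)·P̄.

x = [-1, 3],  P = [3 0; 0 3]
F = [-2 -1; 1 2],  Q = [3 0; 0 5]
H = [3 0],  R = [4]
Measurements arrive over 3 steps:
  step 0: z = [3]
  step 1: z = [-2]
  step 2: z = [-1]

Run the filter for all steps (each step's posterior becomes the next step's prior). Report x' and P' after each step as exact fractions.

step 0: x̄ = F·x = [-1, 5]
step 0: P̄ = F·P·Fᵀ + Q = [18 -12; -12 20]
step 0: y = z − H·x̄ = [6]
step 0: S = H·P̄·Hᵀ + R = [166]
step 0: K = P̄·Hᵀ·S⁻¹ = [27/83; -18/83]
step 0: x' = x̄ + K·y = [79/83, 307/83]
step 0: P' = (I − K·H)·P̄ = [36/83 -24/83; -24/83 1012/83]
step 1: x̄ = F·x = [-465/83, 693/83]
step 1: P̄ = F·P·Fᵀ + Q = [1309/83 -1976/83; -1976/83 4403/83]
step 1: y = z − H·x̄ = [1229/83]
step 1: S = H·P̄·Hᵀ + R = [12113/83]
step 1: K = P̄·Hᵀ·S⁻¹ = [3927/12113; -5928/12113]
step 1: x' = x̄ + K·y = [-9714/12113, 13359/12113]
step 1: P' = (I − K·H)·P̄ = [5236/12113 -7904/12113; -7904/12113 219185/12113]
step 2: x̄ = F·x = [6069/12113, 17004/12113]
step 2: P̄ = F·P·Fᵀ + Q = [244852/12113 -409322/12113; -409322/12113 910925/12113]
step 2: y = z − H·x̄ = [-30320/12113]
step 2: S = H·P̄·Hᵀ + R = [2252120/12113]
step 2: K = P̄·Hᵀ·S⁻¹ = [183639/563030; -613983/1126060]
step 2: x' = x̄ + K·y = [-17757/56303, 155880/56303]
step 2: P' = (I − K·H)·P̄ = [122426/281515 -204661/281515; -204661/281515 11219597/563030]

step 0: x' = [79/83, 307/83], P' = [36/83 -24/83; -24/83 1012/83]
step 1: x' = [-9714/12113, 13359/12113], P' = [5236/12113 -7904/12113; -7904/12113 219185/12113]
step 2: x' = [-17757/56303, 155880/56303], P' = [122426/281515 -204661/281515; -204661/281515 11219597/563030]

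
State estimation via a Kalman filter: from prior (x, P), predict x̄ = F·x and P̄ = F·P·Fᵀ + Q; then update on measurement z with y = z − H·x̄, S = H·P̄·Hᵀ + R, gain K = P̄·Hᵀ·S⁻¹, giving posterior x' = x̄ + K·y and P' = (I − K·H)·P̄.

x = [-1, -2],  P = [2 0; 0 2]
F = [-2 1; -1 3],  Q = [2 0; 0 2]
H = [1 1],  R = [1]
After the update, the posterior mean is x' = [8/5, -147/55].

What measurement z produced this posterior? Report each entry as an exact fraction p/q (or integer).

z = [-1]

x̄ = F·x = [0, -5]
P̄ = F·P·Fᵀ + Q = [12 10; 10 22]
S = H·P̄·Hᵀ + R = [55]
K = P̄·Hᵀ·S⁻¹ = [2/5; 32/55]
x' − x̄ = [8/5, 128/55] = K·y
y = (KᵀK)⁻¹·Kᵀ·(x' − x̄) = [4]
z = y + H·x̄ = [4] + [-5] = [-1]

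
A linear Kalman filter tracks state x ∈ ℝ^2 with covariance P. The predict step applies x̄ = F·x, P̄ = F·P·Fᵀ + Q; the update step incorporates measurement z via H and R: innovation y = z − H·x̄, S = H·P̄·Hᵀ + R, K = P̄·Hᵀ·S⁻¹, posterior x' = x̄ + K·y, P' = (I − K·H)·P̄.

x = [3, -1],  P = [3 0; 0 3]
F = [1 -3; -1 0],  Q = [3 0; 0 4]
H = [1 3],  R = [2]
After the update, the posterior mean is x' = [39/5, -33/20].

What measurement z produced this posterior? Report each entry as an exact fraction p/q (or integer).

z = [3]

x̄ = F·x = [6, -3]
P̄ = F·P·Fᵀ + Q = [33 -3; -3 7]
S = H·P̄·Hᵀ + R = [80]
K = P̄·Hᵀ·S⁻¹ = [3/10; 9/40]
x' − x̄ = [9/5, 27/20] = K·y
y = (KᵀK)⁻¹·Kᵀ·(x' − x̄) = [6]
z = y + H·x̄ = [6] + [-3] = [3]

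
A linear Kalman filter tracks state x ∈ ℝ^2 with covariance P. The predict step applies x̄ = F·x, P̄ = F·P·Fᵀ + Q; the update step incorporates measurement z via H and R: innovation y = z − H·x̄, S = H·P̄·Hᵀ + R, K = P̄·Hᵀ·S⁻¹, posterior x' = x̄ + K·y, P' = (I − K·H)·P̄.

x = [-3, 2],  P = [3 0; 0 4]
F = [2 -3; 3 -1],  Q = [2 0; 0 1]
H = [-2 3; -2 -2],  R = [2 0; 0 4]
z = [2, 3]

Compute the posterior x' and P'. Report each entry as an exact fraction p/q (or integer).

x' = [-938/689, -192/689]
P' = [300/689 110/689; 110/689 164/689]

x̄ = F·x = [-12, -11]
P̄ = F·P·Fᵀ + Q = [50 30; 30 32]
y = z − H·x̄ = [11, -43]
S = H·P̄·Hᵀ + R = [130 -52; -52 572]
K = P̄·Hᵀ·S⁻¹ = [-135/689 -205/689; 136/689 -137/689]
x' = x̄ + K·y = [-938/689, -192/689]
P' = (I − K·H)·P̄ = [300/689 110/689; 110/689 164/689]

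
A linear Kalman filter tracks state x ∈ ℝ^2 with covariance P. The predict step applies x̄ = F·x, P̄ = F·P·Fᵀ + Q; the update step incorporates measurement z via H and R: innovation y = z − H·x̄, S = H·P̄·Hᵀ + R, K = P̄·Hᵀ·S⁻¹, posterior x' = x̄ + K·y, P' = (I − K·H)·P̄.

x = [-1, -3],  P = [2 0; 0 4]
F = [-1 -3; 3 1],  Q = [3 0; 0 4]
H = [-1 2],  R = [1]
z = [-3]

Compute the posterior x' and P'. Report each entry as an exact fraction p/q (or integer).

x' = [717/218, 11/109]
P' = [3009/218 733/109; 733/109 384/109]

x̄ = F·x = [10, -6]
P̄ = F·P·Fᵀ + Q = [41 -18; -18 26]
y = z − H·x̄ = [19]
S = H·P̄·Hᵀ + R = [218]
K = P̄·Hᵀ·S⁻¹ = [-77/218; 35/109]
x' = x̄ + K·y = [717/218, 11/109]
P' = (I − K·H)·P̄ = [3009/218 733/109; 733/109 384/109]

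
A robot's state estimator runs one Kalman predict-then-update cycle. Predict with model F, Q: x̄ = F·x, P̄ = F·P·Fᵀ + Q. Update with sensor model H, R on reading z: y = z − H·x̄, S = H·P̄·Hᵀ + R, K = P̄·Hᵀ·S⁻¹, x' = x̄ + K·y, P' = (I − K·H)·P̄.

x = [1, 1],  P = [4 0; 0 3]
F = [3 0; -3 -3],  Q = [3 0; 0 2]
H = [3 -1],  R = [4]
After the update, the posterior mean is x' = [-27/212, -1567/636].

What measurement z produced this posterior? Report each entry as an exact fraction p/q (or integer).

z = [2]

x̄ = F·x = [3, -6]
P̄ = F·P·Fᵀ + Q = [39 -36; -36 65]
S = H·P̄·Hᵀ + R = [636]
K = P̄·Hᵀ·S⁻¹ = [51/212; -173/636]
x' − x̄ = [-663/212, 2249/636] = K·y
y = (KᵀK)⁻¹·Kᵀ·(x' − x̄) = [-13]
z = y + H·x̄ = [-13] + [15] = [2]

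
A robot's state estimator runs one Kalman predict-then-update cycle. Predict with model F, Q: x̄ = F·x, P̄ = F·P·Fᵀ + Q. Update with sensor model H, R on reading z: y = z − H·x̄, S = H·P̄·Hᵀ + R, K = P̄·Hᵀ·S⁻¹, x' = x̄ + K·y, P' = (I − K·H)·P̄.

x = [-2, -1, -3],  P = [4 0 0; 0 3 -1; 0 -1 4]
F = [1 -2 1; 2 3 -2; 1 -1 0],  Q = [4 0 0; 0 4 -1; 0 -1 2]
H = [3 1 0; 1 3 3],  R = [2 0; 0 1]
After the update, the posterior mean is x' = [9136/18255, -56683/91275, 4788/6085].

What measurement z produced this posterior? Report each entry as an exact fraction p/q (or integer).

x̄ = F·x = [-3, -1, -1]
P̄ = F·P·Fᵀ + Q = [28 -25 11; -25 75 -4; 11 -4 9]
S = H·P̄·Hᵀ + R = [179 146; 146 629]
K = P̄·Hᵀ·S⁻¹ = [7831/18255 -2224/18255; -27448/91275 33652/91275; 963/6085 28/6085]
x' − x̄ = [63901/18255, 34592/91275, 10873/6085] = K·y
y = (KᵀK)⁻¹·Kᵀ·(x' − x̄) = [11, 10]
z = y + H·x̄ = [11, 10] + [-10, -9] = [1, 1]

z = [1, 1]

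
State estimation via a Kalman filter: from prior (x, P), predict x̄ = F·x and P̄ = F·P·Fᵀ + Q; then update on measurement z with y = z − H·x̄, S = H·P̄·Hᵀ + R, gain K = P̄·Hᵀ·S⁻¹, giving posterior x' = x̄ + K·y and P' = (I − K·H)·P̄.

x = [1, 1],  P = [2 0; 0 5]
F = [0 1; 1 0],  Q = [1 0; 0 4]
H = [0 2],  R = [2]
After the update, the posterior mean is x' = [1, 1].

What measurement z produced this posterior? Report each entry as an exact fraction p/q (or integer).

z = [2]

x̄ = F·x = [1, 1]
P̄ = F·P·Fᵀ + Q = [6 0; 0 6]
S = H·P̄·Hᵀ + R = [26]
K = P̄·Hᵀ·S⁻¹ = [0; 6/13]
x' − x̄ = [0, 0] = K·y
y = (KᵀK)⁻¹·Kᵀ·(x' − x̄) = [0]
z = y + H·x̄ = [0] + [2] = [2]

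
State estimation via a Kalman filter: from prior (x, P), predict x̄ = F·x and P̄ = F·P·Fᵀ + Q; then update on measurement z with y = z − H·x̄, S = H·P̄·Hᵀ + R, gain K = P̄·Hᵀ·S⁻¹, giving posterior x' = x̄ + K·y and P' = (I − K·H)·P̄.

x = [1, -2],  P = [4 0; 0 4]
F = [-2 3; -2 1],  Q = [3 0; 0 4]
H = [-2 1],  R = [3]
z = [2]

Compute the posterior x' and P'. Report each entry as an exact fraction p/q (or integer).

x̄ = F·x = [-8, -4]
P̄ = F·P·Fᵀ + Q = [55 28; 28 24]
y = z − H·x̄ = [-10]
S = H·P̄·Hᵀ + R = [135]
K = P̄·Hᵀ·S⁻¹ = [-82/135; -32/135]
x' = x̄ + K·y = [-52/27, -44/27]
P' = (I − K·H)·P̄ = [701/135 1156/135; 1156/135 2216/135]

x' = [-52/27, -44/27]
P' = [701/135 1156/135; 1156/135 2216/135]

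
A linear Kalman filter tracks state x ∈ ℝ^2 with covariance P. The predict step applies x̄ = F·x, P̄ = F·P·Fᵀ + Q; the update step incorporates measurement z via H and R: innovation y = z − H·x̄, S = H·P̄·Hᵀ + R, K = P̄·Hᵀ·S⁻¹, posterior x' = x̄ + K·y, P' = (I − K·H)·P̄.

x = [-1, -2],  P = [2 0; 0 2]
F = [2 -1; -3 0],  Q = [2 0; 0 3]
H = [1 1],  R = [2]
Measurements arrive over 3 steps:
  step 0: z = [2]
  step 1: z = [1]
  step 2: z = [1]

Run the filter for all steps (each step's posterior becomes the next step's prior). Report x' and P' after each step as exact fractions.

step 0: x' = [0, 24/11], P' = [12 -12; -12 150/11]
step 1: x' = [-16/19, 21/19], P' = [2092/19 -2076/19; -2076/19 10446/95]
step 2: x' = [-2141/811, 2712/811], P' = [802332/811 -802140/811; -802140/811 803190/811]

step 0: x̄ = F·x = [0, 3]
step 0: P̄ = F·P·Fᵀ + Q = [12 -12; -12 21]
step 0: y = z − H·x̄ = [-1]
step 0: S = H·P̄·Hᵀ + R = [11]
step 0: K = P̄·Hᵀ·S⁻¹ = [0; 9/11]
step 0: x' = x̄ + K·y = [0, 24/11]
step 0: P' = (I − K·H)·P̄ = [12 -12; -12 150/11]
step 1: x̄ = F·x = [-24/11, 0]
step 1: P̄ = F·P·Fᵀ + Q = [1228/11 -108; -108 111]
step 1: y = z − H·x̄ = [35/11]
step 1: S = H·P̄·Hᵀ + R = [95/11]
step 1: K = P̄·Hᵀ·S⁻¹ = [8/19; 33/95]
step 1: x' = x̄ + K·y = [-16/19, 21/19]
step 1: P' = (I − K·H)·P̄ = [2092/19 -2076/19; -2076/19 10446/95]
step 2: x̄ = F·x = [-53/19, 48/19]
step 2: P̄ = F·P·Fᵀ + Q = [93996/95 -18780/19; -18780/19 18885/19]
step 2: y = z − H·x̄ = [24/19]
step 2: S = H·P̄·Hᵀ + R = [811/95]
step 2: K = P̄·Hᵀ·S⁻¹ = [96/811; 525/811]
step 2: x' = x̄ + K·y = [-2141/811, 2712/811]
step 2: P' = (I − K·H)·P̄ = [802332/811 -802140/811; -802140/811 803190/811]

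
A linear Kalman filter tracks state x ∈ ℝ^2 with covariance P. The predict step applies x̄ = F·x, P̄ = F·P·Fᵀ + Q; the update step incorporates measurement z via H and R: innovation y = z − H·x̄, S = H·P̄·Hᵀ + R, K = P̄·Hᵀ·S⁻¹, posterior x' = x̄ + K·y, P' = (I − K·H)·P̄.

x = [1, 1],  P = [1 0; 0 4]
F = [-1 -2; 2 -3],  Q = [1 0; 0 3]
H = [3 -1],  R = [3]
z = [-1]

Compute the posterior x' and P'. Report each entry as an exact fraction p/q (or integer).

x̄ = F·x = [-3, -1]
P̄ = F·P·Fᵀ + Q = [18 22; 22 43]
y = z − H·x̄ = [7]
S = H·P̄·Hᵀ + R = [76]
K = P̄·Hᵀ·S⁻¹ = [8/19; 23/76]
x' = x̄ + K·y = [-1/19, 85/76]
P' = (I − K·H)·P̄ = [86/19 234/19; 234/19 2739/76]

x' = [-1/19, 85/76]
P' = [86/19 234/19; 234/19 2739/76]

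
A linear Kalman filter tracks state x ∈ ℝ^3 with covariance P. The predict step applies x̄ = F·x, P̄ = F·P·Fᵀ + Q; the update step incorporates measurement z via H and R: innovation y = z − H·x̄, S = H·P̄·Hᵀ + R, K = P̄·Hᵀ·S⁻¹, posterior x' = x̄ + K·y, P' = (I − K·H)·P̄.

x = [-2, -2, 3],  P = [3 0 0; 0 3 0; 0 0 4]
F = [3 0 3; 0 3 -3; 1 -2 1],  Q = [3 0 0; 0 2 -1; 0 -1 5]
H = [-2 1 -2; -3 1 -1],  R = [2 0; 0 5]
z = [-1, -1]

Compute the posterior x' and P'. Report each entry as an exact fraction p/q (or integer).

x' = [-8529/4987, -32143/4987, -4279/4987]
P' = [104361/39896 92967/19948 -6081/9974; 92967/19948 141685/9974 9241/4987; -6081/9974 9241/4987 10165/4987]

x̄ = F·x = [3, -15, 5]
P̄ = F·P·Fᵀ + Q = [66 -36 21; -36 65 -31; 21 -31 24]
y = z − H·x̄ = [30, 28]
S = H·P̄·Hᵀ + R = [863 950; 950 1092]
K = P̄·Hᵀ·S⁻¹ = [6465/19948 -20565/39896; 5877/9974 -6499/19948; -2504/4987 3279/9974]
x' = x̄ + K·y = [-8529/4987, -32143/4987, -4279/4987]
P' = (I − K·H)·P̄ = [104361/39896 92967/19948 -6081/9974; 92967/19948 141685/9974 9241/4987; -6081/9974 9241/4987 10165/4987]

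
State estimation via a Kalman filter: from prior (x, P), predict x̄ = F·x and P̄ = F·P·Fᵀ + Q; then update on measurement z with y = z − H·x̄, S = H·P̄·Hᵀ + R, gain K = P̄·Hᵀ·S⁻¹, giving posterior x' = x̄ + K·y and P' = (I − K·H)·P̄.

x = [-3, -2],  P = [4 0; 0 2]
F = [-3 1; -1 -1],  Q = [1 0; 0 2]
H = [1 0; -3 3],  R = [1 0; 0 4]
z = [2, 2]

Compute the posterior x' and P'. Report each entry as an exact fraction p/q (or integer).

x̄ = F·x = [7, 5]
P̄ = F·P·Fᵀ + Q = [39 10; 10 8]
y = z − H·x̄ = [-5, 8]
S = H·P̄·Hᵀ + R = [40 -87; -87 247]
K = P̄·Hᵀ·S⁻¹ = [2064/2311 -87/2311; 1948/2311 630/2311]
x' = x̄ + K·y = [5161/2311, 6855/2311]
P' = (I − K·H)·P̄ = [2064/2311 1948/2311; 1948/2311 2788/2311]

x' = [5161/2311, 6855/2311]
P' = [2064/2311 1948/2311; 1948/2311 2788/2311]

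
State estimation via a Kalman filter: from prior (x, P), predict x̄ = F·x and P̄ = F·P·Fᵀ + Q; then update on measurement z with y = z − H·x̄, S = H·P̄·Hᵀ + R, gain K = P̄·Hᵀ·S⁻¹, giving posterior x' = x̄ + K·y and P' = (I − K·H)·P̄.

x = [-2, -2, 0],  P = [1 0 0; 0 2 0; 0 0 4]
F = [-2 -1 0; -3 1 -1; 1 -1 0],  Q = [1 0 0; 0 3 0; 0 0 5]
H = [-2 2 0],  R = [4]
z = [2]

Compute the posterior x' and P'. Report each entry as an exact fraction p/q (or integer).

x̄ = F·x = [6, 4, 0]
P̄ = F·P·Fᵀ + Q = [7 4 0; 4 18 -5; 0 -5 8]
y = z − H·x̄ = [6]
S = H·P̄·Hᵀ + R = [72]
K = P̄·Hᵀ·S⁻¹ = [-1/12; 7/18; -5/36]
x' = x̄ + K·y = [11/2, 19/3, -5/6]
P' = (I − K·H)·P̄ = [13/2 19/3 -5/6; 19/3 64/9 -10/9; -5/6 -10/9 119/18]

x' = [11/2, 19/3, -5/6]
P' = [13/2 19/3 -5/6; 19/3 64/9 -10/9; -5/6 -10/9 119/18]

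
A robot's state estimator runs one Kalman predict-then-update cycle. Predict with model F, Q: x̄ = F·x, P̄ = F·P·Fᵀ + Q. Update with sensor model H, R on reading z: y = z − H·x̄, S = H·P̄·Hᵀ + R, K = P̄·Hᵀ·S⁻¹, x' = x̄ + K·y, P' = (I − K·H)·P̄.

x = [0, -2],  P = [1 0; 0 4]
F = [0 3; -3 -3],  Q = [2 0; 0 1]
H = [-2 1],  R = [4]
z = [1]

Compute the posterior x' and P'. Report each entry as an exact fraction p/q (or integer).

x̄ = F·x = [-6, 6]
P̄ = F·P·Fᵀ + Q = [38 -36; -36 46]
y = z − H·x̄ = [-17]
S = H·P̄·Hᵀ + R = [346]
K = P̄·Hᵀ·S⁻¹ = [-56/173; 59/173]
x' = x̄ + K·y = [-86/173, 35/173]
P' = (I − K·H)·P̄ = [302/173 380/173; 380/173 996/173]

x' = [-86/173, 35/173]
P' = [302/173 380/173; 380/173 996/173]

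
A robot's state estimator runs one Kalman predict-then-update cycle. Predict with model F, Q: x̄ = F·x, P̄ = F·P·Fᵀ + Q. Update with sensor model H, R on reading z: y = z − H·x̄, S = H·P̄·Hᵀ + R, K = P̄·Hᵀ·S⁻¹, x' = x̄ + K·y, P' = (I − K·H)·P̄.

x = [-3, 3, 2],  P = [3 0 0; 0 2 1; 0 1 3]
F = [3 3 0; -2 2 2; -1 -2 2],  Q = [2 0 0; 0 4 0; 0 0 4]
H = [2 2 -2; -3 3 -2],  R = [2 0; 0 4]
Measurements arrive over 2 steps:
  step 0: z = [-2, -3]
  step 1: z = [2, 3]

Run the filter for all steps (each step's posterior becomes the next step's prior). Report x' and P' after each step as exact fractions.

step 0: x' = [31519/141767, 44976/141767, 206914/141767], P' = [79584/141767 242488/141767 288930/141767; 242488/141767 1281404/141767 1499494/141767; 288930/141767 1499494/141767 1801468/141767]
step 1: x' = [908180053/2659527075, 6908978638/2659527075, 1716234979/886509025], P' = [1040311384/2659527075 2095489364/2659527075 2469055036/2659527075; 2095489364/2659527075 3497547948/886509025 11904780556/2659527075; 2469055036/2659527075 11904780556/2659527075 4784025348/886509025]

step 0: x̄ = F·x = [0, 16, 1]
step 0: P̄ = F·P·Fᵀ + Q = [47 0 -15; 0 44 10; -15 10 19]
step 0: y = z − H·x̄ = [-32, -49]
step 0: S = H·P̄·Hᵀ + R = [482 -72; -72 599]
step 0: K = P̄·Hᵀ·S⁻¹ = [33142/141767 -22287/141767; 24398/141767 29440/141767; -13044/141767 7189/141767]
step 0: x' = x̄ + K·y = [31519/141767, 44976/141767, 206914/141767]
step 0: P' = (I − K·H)·P̄ = [79584/141767 242488/141767 288930/141767; 242488/141767 1281404/141767 1499494/141767; 288930/141767 1499494/141767 1801468/141767]
step 1: x̄ = F·x = [229485/141767, 440742/141767, 292357/141767]
step 1: P̄ = F·P·Fᵀ + Q = [16897210/141767 17941464/141767 620976/141767; 17941464/141767 20961500/141767 990820/141767; 620976/141767 990820/141767 796420/141767]
step 1: y = z − H·x̄ = [-472206/141767, 376244/141767]
step 1: S = H·P̄·Hᵀ + R = [285541398/141767 18905172/141767; 18905172/141767 17096658/141767]
step 1: K = P̄·Hᵀ·S⁻¹ = [666745712/2659527075 -443144033/2659527075; 683352652/2659527075 345475582/2659527075; 21759548/2659527075 -33081294/886509025]
step 1: x' = x̄ + K·y = [908180053/2659527075, 6908978638/2659527075, 1716234979/886509025]
step 1: P' = (I − K·H)·P̄ = [1040311384/2659527075 2095489364/2659527075 2469055036/2659527075; 2095489364/2659527075 3497547948/886509025 11904780556/2659527075; 2469055036/2659527075 11904780556/2659527075 4784025348/886509025]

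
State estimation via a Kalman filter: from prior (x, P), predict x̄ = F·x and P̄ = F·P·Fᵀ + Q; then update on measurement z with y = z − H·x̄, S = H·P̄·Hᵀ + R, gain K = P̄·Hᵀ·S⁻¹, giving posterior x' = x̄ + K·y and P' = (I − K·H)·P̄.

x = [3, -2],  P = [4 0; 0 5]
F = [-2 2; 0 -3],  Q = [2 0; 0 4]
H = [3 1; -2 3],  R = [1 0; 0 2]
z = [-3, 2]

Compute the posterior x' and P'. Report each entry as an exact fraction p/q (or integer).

x' = [-120668/117779, -912/117779]
P' = [10658/117779 -60/117779; -60/117779 21262/117779]

x̄ = F·x = [-10, 6]
P̄ = F·P·Fᵀ + Q = [38 -30; -30 49]
y = z − H·x̄ = [21, -36]
S = H·P̄·Hᵀ + R = [212 -291; -291 955]
K = P̄·Hᵀ·S⁻¹ = [31914/117779 -10748/117779; 21082/117779 31953/117779]
x' = x̄ + K·y = [-120668/117779, -912/117779]
P' = (I − K·H)·P̄ = [10658/117779 -60/117779; -60/117779 21262/117779]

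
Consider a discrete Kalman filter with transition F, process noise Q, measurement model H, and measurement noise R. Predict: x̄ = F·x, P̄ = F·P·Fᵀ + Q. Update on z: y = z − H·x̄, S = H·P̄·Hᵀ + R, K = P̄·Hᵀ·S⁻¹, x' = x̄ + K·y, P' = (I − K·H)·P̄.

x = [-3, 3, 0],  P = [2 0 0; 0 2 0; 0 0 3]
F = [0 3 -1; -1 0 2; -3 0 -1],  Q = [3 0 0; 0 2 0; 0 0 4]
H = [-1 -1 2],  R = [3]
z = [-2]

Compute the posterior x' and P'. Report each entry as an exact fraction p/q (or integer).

x̄ = F·x = [9, 3, 9]
P̄ = F·P·Fᵀ + Q = [24 -6 3; -6 16 0; 3 0 25]
y = z − H·x̄ = [-8]
S = H·P̄·Hᵀ + R = [119]
K = P̄·Hᵀ·S⁻¹ = [-12/119; -10/119; 47/119]
x' = x̄ + K·y = [1167/119, 437/119, 695/119]
P' = (I − K·H)·P̄ = [2712/119 -834/119 921/119; -834/119 1804/119 470/119; 921/119 470/119 766/119]

x' = [1167/119, 437/119, 695/119]
P' = [2712/119 -834/119 921/119; -834/119 1804/119 470/119; 921/119 470/119 766/119]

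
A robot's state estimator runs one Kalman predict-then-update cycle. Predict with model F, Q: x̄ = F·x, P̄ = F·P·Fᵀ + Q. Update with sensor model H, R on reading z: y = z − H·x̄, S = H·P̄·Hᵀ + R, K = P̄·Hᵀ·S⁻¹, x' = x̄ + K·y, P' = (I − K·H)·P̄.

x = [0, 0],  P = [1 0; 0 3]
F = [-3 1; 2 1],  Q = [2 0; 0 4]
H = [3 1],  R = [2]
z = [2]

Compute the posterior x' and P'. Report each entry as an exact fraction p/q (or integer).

x' = [78/121, 4/121]
P' = [173/121 -441/121; -441/121 1327/121]

x̄ = F·x = [0, 0]
P̄ = F·P·Fᵀ + Q = [14 -3; -3 11]
y = z − H·x̄ = [2]
S = H·P̄·Hᵀ + R = [121]
K = P̄·Hᵀ·S⁻¹ = [39/121; 2/121]
x' = x̄ + K·y = [78/121, 4/121]
P' = (I − K·H)·P̄ = [173/121 -441/121; -441/121 1327/121]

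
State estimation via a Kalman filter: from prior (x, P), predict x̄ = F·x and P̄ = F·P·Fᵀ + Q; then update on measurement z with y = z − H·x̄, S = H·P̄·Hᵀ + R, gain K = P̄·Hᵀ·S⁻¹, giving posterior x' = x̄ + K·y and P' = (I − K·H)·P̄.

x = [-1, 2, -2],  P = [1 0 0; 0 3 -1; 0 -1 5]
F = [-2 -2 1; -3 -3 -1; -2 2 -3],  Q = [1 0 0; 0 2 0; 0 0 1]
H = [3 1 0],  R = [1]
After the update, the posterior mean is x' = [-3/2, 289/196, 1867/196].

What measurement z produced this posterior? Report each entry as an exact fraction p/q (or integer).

z = [-3]

x̄ = F·x = [-4, -1, 12]
P̄ = F·P·Fᵀ + Q = [26 20 -31; 20 37 -4; -31 -4 74]
S = H·P̄·Hᵀ + R = [392]
K = P̄·Hᵀ·S⁻¹ = [1/4; 97/392; -97/392]
x' − x̄ = [5/2, 485/196, -485/196] = K·y
y = (KᵀK)⁻¹·Kᵀ·(x' − x̄) = [10]
z = y + H·x̄ = [10] + [-13] = [-3]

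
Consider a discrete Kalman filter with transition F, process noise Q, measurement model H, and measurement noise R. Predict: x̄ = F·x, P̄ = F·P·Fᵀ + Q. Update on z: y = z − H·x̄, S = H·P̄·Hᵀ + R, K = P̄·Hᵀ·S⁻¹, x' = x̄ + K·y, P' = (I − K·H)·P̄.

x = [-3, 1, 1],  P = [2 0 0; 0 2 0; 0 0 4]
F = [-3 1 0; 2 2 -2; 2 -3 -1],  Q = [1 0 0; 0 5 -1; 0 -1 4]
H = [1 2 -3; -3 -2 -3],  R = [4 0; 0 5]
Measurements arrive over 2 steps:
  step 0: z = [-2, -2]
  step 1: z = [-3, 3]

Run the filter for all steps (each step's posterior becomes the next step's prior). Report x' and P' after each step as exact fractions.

step 0: x' = [292948/44805, -292936/44805, -23658/14935], P' = [640142/44805 -635329/44805 -72312/14935; -635329/44805 655318/44805 72359/14935; -72312/14935 72359/14935 28186/14935]
step 1: x' = [-7754132433/6924123037, -19910788763/48468861259, 18704451824/48468861259], P' = [41436291558/6924123037 -40044743299/6924123037 -14802071692/6924123037; -40044743299/6924123037 296212502480/48468861259 101716350133/48468861259; -14802071692/6924123037 101716350133/48468861259 48677079562/48468861259]

step 0: x̄ = F·x = [10, -6, -10]
step 0: P̄ = F·P·Fᵀ + Q = [21 -8 -18; -8 37 3; -18 3 34]
step 0: y = z − H·x̄ = [-30, -14]
step 0: S = H·P̄·Hᵀ + R = [519 51; 51 264]
step 0: K = P̄·Hᵀ·S⁻¹ = [1691/14935 208/44805; 6019/44805 -11176/44805; -3038/14935 -2468/14935]
step 0: x' = x̄ + K·y = [292948/44805, -292936/44805, -23658/14935]
step 0: P' = (I − K·H)·P̄ = [640142/44805 -635329/44805 -72312/14935; -635329/44805 655318/44805 72359/14935; -72312/14935 72359/14935 28186/14935]
step 1: x̄ = F·x = [-234356/8961, 47324/14935, 1535678/44805]
step 1: P̄ = F·P·Fᵀ + Q = [2054675/8961 -114978/2987 -2732662/8961; -114978/2987 660337/44805 2193553/44805; -2732662/8961 2193553/44805 18516362/44805]
step 1: y = z − H·x̄ = [1072091/8961, 503351/14935]
step 1: S = H·P̄·Hᵀ + R = [45699949/8961 13000657/8961; 13000657/8961 21660022/44805]
step 1: K = P̄·Hᵀ·S⁻¹ = [1438255009/6924123037 37365400/6924123037; 1740687867/48468861259 -11326889216/48468861259; -11553260066/48468861259 -7724086684/48468861259]
step 1: x' = x̄ + K·y = [-7754132433/6924123037, -19910788763/48468861259, 18704451824/48468861259]
step 1: P' = (I − K·H)·P̄ = [41436291558/6924123037 -40044743299/6924123037 -14802071692/6924123037; -40044743299/6924123037 296212502480/48468861259 101716350133/48468861259; -14802071692/6924123037 101716350133/48468861259 48677079562/48468861259]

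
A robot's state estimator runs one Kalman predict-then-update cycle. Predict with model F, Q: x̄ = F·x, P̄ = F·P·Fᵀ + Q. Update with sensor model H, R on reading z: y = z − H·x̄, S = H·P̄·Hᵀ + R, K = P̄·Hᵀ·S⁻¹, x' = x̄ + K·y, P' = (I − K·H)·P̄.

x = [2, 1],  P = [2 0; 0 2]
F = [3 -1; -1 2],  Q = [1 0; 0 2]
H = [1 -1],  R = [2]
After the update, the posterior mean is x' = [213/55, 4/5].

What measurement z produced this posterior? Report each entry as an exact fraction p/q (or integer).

x̄ = F·x = [5, 0]
P̄ = F·P·Fᵀ + Q = [21 -10; -10 12]
S = H·P̄·Hᵀ + R = [55]
K = P̄·Hᵀ·S⁻¹ = [31/55; -2/5]
x' − x̄ = [-62/55, 4/5] = K·y
y = (KᵀK)⁻¹·Kᵀ·(x' − x̄) = [-2]
z = y + H·x̄ = [-2] + [5] = [3]

z = [3]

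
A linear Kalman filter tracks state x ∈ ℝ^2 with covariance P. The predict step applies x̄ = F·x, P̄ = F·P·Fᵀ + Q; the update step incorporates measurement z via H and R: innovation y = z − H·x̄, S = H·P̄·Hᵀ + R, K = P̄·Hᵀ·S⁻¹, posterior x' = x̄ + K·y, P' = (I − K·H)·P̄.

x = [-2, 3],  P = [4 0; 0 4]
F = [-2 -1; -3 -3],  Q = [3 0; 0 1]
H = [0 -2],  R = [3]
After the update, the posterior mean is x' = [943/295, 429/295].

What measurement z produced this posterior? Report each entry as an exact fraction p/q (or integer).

x̄ = F·x = [1, -3]
P̄ = F·P·Fᵀ + Q = [23 36; 36 73]
S = H·P̄·Hᵀ + R = [295]
K = P̄·Hᵀ·S⁻¹ = [-72/295; -146/295]
x' − x̄ = [648/295, 1314/295] = K·y
y = (KᵀK)⁻¹·Kᵀ·(x' − x̄) = [-9]
z = y + H·x̄ = [-9] + [6] = [-3]

z = [-3]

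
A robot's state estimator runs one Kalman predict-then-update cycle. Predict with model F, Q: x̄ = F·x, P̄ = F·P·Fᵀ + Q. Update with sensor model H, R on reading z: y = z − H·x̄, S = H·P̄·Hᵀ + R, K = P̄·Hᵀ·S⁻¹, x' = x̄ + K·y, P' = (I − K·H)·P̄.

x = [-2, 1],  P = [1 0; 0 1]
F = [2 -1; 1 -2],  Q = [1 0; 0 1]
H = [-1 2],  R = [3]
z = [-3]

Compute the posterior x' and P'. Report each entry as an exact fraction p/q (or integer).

x̄ = F·x = [-5, -4]
P̄ = F·P·Fᵀ + Q = [6 4; 4 6]
y = z − H·x̄ = [0]
S = H·P̄·Hᵀ + R = [17]
K = P̄·Hᵀ·S⁻¹ = [2/17; 8/17]
x' = x̄ + K·y = [-5, -4]
P' = (I − K·H)·P̄ = [98/17 52/17; 52/17 38/17]

x' = [-5, -4]
P' = [98/17 52/17; 52/17 38/17]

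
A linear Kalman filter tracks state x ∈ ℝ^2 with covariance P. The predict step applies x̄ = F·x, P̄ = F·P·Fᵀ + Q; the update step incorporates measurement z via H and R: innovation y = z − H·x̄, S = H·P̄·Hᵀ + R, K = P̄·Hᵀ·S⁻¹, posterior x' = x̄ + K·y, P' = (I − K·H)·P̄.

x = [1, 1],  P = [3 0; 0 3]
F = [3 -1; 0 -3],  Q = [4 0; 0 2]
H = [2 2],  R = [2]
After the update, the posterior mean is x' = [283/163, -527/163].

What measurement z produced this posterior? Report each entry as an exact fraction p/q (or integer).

x̄ = F·x = [2, -3]
P̄ = F·P·Fᵀ + Q = [34 9; 9 29]
S = H·P̄·Hᵀ + R = [326]
K = P̄·Hᵀ·S⁻¹ = [43/163; 38/163]
x' − x̄ = [-43/163, -38/163] = K·y
y = (KᵀK)⁻¹·Kᵀ·(x' − x̄) = [-1]
z = y + H·x̄ = [-1] + [-2] = [-3]

z = [-3]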